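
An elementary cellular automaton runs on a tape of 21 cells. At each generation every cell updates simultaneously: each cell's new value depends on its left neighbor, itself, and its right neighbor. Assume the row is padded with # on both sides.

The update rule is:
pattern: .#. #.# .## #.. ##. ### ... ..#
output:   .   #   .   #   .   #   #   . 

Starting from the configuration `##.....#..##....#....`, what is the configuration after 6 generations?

.#.#.#..#..#..#..#.#.

#.####..#...###..###.
.#.##.#..##..#.#..#.#
#.#..#.#...#..#.#..#.
.#.#..#.##..#..#.#..#
#.#.#..#..#..#..#.#..
.#.#.#..#..#..#..#.#.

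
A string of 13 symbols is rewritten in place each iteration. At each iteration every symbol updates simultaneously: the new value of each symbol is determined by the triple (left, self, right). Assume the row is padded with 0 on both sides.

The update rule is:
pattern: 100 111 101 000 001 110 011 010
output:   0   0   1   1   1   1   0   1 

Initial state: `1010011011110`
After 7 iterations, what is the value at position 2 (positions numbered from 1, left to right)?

1

1110101100010
0011110101110
1100011110010
0101100010110
1110101111010
0011110001110
1100010110010
position 2 holds 1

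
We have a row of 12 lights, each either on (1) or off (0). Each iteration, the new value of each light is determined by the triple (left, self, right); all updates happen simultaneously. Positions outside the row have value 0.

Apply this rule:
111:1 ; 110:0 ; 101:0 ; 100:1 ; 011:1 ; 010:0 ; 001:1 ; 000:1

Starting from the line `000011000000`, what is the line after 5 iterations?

101111110111

111110111111
111100111110
111011111101
110011111000
101111110111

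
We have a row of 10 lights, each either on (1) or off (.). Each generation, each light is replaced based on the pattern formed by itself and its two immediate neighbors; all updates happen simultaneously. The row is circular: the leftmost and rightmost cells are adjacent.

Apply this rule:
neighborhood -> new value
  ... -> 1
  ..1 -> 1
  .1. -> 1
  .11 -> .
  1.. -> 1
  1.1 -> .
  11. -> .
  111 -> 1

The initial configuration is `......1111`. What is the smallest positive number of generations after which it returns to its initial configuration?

4

111111.11.
.1111.....
1.11.11111
......1111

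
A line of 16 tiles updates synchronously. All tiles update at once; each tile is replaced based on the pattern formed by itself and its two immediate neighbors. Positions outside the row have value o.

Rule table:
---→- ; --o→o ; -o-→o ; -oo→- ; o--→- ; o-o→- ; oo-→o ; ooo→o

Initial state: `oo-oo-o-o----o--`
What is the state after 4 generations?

oo-oo-o-o--o-o--

oo--o-o-o---oo-o
oo-oo-o-o--o-o--
oo--o-o-o-oo-o-o
oo-oo-o-o--o-o--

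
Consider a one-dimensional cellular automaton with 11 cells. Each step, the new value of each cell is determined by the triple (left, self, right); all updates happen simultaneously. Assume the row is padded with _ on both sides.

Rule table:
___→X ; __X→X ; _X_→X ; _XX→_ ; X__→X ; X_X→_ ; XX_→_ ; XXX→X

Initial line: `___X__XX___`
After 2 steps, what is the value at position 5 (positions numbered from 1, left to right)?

X

step 1: XXXXXX__XXX
step 2: _XXXX_XX_X_
position 5 holds X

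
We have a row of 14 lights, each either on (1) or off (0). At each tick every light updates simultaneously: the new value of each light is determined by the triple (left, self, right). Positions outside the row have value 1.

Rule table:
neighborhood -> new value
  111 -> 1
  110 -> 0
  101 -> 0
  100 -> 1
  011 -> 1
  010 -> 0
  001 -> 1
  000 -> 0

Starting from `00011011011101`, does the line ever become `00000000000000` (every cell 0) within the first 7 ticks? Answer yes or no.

no

10110010011001
00101101110111
11001001100111
10110111011111
00100110011111
11011101111111
10011001111111
tick 7 is 10011001111111, still not uniform 0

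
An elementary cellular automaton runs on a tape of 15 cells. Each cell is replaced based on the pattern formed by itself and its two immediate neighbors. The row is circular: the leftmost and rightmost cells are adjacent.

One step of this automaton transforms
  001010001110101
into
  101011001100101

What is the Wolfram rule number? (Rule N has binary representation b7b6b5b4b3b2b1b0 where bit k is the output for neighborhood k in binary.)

position 9: 111 → 1  (bit 7 = 1)
position 10: 110 → 0  (bit 6 = 0)
position 3: 101 → 0  (bit 5 = 0)
position 0: 100 → 1  (bit 4 = 1)
position 8: 011 → 1  (bit 3 = 1)
position 2: 010 → 1  (bit 2 = 1)
position 1: 001 → 0  (bit 1 = 0)
position 6: 000 → 0  (bit 0 = 0)
bits b7..b0 = 10011100 = 156

156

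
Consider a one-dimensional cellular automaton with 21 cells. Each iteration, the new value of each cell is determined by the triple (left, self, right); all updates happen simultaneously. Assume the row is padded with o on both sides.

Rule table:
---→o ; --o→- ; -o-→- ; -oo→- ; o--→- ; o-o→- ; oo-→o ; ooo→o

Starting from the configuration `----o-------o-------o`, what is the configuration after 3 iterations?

iteration 1: -oo---ooooo---ooooo--
iteration 2: --o-o--oooo-o--oooo--
iteration 3: --------ooo-----ooo--

--------ooo-----ooo--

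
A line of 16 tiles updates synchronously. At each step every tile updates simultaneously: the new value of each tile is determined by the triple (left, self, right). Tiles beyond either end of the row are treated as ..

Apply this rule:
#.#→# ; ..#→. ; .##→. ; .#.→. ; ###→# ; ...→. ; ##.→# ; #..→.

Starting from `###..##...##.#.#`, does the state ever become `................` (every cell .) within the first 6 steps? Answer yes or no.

.##...#....##.#.
..#.........##..
.............#..
................
all cells are . at step 4

yes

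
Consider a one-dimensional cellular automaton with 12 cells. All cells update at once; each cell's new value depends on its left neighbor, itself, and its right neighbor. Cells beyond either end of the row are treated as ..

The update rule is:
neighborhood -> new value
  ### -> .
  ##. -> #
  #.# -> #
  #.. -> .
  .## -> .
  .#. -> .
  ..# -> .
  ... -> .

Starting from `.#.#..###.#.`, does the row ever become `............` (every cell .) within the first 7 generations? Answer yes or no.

yes

..#.....##..
.........#..
............
all cells are . at generation 3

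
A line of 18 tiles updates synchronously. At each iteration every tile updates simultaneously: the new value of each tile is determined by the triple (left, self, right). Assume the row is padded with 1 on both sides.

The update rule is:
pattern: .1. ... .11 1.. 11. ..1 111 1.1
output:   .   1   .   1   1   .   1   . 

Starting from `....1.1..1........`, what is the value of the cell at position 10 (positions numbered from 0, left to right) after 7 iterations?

111....1..1111111.
111111..1..111111.
1111111..1..11111.
11111111..1..1111.
111111111..1..111.
1111111111..1..11.
11111111111..1..1.
position 10 holds 1

1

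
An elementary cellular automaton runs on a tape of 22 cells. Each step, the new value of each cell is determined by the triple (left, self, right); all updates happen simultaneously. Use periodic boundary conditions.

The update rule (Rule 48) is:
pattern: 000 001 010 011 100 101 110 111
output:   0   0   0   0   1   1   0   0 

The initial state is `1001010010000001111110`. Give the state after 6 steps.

0000101001010010000000

0100101001000000000001
1010010100100000000000
0101001010010000000000
0010100101001000000000
0001010010100100000000
0000101001010010000000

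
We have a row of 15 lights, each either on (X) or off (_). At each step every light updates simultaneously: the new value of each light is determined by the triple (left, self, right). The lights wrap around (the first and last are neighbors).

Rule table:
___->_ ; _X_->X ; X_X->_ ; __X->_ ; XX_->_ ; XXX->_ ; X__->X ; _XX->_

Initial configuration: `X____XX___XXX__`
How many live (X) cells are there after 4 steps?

4

step 1: XX_____X_____X_
step 2: __X____XX____X_
step 3: __XX_____X___XX
step 4: X___X____XX____
count of X: 4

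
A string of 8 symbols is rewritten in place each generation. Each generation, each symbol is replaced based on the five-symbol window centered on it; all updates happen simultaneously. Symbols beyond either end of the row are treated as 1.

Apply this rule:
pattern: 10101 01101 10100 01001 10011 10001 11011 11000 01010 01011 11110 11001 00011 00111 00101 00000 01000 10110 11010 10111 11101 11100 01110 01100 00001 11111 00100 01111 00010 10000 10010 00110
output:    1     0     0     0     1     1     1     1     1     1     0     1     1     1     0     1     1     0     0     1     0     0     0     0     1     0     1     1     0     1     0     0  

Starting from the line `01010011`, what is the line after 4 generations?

11100111

01100111
10011110
01111001
11100111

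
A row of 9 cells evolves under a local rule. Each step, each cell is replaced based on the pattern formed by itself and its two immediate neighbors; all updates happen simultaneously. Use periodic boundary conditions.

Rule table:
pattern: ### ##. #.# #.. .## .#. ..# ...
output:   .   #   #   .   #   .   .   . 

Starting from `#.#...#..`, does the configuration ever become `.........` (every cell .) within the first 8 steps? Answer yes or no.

yes

step 1: .#.......
step 2: .........
all cells are . at step 2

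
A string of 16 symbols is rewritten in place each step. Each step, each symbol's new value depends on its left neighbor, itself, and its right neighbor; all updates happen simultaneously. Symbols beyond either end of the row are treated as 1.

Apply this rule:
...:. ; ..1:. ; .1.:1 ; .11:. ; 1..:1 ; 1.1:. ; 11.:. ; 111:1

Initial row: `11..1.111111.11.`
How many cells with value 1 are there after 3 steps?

1.1.1..1111.....
..1.11..11.1....
1.1...1....11...
count of 1: 5

5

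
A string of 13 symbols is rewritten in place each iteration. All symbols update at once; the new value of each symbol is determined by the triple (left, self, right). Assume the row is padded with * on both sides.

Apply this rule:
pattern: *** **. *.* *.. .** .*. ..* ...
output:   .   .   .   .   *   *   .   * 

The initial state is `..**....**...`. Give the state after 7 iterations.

..*..*..*..*.

iteration 1: ..*..**.*..*.
iteration 2: ..*..*..*..*.
iteration 3: ..*..*..*..*.  (fixed point — unchanged through iteration 7)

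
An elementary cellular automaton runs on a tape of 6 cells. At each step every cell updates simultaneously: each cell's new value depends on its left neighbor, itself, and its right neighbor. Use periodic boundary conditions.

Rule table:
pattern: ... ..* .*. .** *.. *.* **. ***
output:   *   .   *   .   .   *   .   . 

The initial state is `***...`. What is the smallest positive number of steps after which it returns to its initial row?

....*.
***.*.
...***
.*....
.*.***
***...

6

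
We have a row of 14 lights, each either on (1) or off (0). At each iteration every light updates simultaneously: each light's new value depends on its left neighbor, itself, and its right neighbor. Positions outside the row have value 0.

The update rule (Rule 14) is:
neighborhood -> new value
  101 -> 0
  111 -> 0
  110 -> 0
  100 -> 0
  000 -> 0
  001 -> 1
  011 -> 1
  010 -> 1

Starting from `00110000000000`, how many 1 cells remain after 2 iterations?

01100000000000
11000000000000
count of 1: 2

2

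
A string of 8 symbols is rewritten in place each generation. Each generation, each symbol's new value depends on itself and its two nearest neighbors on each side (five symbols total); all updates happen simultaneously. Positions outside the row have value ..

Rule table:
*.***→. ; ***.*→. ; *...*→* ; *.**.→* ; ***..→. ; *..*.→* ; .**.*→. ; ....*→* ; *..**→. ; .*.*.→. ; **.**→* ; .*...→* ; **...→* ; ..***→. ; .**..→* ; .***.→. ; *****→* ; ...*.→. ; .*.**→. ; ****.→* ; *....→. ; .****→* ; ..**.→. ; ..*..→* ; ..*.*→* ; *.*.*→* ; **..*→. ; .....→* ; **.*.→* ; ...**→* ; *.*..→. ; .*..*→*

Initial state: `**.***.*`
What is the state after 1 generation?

..*...*.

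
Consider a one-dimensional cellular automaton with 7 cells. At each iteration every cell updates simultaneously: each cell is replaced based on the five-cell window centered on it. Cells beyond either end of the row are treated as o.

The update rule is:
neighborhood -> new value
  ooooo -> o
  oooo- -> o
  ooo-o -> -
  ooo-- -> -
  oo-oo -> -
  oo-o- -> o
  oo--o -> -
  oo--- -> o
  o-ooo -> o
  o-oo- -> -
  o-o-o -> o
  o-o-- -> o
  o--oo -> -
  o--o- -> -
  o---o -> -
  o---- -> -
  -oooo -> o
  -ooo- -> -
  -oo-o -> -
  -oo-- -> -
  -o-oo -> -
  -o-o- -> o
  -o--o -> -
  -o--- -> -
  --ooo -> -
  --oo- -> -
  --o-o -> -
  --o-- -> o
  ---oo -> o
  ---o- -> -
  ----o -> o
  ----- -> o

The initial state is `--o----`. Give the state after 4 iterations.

--o----

--o--oo
--o---o
--o--o-
--o----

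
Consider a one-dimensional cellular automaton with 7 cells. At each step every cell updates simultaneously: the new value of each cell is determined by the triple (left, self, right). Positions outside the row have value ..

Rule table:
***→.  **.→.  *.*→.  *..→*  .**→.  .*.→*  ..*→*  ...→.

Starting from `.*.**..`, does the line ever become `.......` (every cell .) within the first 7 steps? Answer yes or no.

**...*.
..*.***
.**....
*..*...
*****..
.....*.
....***
step 7 is ....***, still not uniform .

no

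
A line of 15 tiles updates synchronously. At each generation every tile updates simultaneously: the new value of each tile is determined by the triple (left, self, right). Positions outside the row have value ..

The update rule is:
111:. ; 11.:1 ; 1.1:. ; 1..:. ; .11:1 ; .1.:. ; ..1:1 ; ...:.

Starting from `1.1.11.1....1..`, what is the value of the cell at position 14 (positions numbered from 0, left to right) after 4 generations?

....11.....1...
...111....1....
..11.1...1.....
.111....1......
position 14 holds .

.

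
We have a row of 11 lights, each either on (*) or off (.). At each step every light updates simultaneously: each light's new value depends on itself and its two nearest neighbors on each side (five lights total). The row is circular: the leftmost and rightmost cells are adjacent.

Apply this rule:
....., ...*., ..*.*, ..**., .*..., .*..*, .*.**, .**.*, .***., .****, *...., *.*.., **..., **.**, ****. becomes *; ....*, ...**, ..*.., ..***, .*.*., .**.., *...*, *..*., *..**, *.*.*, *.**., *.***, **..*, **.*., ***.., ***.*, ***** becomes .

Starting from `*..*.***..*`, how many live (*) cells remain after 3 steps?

...**.*...*
*..**.**.*.
**.***.*...
count of *: 6

6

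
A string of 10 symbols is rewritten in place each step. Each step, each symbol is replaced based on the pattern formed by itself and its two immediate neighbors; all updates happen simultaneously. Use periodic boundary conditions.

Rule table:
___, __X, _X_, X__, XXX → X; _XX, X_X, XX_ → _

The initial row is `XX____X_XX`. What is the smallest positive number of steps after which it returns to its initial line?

6

X_XXXXX__X
___XXX_XX_
XXX_X____X
XX__XXXXX_
__XX_XXX__
XX____X_XX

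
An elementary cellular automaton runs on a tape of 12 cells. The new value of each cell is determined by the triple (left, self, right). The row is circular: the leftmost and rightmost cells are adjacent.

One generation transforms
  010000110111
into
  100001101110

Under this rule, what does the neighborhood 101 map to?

At position 0 the neighborhood is 101; the next row has 1 there.

1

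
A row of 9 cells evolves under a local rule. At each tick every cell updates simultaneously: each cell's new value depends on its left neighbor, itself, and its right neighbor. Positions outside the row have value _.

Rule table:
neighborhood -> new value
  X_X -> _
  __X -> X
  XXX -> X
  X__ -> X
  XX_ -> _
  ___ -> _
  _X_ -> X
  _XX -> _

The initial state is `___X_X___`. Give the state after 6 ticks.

___X_X___

__XX_XX__
_X_____X_
XXX___XXX
_X_X_X_X_
XX_X_X_XX
___X_X___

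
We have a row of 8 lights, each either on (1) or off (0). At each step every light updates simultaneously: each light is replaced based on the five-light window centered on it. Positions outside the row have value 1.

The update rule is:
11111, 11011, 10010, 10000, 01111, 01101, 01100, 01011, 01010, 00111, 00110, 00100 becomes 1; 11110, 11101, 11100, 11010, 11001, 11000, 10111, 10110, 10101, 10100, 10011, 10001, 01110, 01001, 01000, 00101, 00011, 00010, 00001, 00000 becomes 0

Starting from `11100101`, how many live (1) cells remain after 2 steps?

2

10001010
00000101
count of 1: 2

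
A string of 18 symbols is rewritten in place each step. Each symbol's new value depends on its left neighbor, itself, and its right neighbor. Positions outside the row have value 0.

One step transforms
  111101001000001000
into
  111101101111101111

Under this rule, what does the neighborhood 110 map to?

1

At position 3 the neighborhood is 110; the next row has 1 there.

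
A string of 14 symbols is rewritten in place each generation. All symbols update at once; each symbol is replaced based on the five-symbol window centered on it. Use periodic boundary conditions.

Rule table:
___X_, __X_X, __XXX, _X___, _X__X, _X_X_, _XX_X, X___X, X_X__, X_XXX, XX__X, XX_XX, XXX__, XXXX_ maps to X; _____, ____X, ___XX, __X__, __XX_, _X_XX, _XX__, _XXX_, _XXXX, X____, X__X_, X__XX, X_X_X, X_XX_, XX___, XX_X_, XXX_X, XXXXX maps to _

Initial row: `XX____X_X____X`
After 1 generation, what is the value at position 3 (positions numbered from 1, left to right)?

_X___XXXXX___X
position 3 holds _

_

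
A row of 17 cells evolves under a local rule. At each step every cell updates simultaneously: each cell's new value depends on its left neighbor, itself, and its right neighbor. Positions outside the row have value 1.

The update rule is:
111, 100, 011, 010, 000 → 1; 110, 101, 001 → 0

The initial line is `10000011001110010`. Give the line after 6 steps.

01001010101001010

01111010101101010
01110010101001010
01101010101101010
01001010101001010
01101010101101010  (repeats step 3; period 2)
step 6: 01001010101001010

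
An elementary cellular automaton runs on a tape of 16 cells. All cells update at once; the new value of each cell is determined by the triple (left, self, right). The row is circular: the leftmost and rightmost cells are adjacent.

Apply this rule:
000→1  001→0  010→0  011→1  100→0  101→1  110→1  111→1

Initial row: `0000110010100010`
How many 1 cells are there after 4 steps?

12

step 1: 1110110001001000
step 2: 1111110100000010
step 3: 1111111001111001
step 4: 1111111001111001
count of 1: 12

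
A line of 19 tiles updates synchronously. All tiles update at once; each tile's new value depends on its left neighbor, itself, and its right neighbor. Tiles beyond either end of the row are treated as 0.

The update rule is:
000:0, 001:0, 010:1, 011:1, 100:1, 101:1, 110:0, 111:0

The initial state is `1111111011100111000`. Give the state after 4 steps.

1111000100001001011

1000000110010100100
1100000101011110110
1010000111110001101
1111000100001001011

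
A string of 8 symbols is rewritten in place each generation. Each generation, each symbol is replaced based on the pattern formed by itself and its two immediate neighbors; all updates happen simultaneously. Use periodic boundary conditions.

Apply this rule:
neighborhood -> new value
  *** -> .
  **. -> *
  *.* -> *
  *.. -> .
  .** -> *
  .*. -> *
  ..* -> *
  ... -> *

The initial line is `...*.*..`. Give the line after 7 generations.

******.*
.....***
.*****.*
**...***
.*.***..
****.*.*
...*****

...*****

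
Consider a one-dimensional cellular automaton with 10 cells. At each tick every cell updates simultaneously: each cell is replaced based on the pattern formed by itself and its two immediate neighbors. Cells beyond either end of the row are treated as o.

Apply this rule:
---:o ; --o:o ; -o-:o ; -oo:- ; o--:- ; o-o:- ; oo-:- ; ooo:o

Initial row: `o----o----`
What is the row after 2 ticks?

tick 1: --oooo-ooo
tick 2: -o-oo---oo

-o-oo---oo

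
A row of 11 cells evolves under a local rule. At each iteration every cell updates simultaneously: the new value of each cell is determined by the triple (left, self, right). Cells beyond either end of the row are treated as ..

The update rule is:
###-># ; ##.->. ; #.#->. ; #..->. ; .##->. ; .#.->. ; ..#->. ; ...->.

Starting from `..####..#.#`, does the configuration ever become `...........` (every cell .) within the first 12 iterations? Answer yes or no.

yes

...##......
...........
all cells are . at iteration 2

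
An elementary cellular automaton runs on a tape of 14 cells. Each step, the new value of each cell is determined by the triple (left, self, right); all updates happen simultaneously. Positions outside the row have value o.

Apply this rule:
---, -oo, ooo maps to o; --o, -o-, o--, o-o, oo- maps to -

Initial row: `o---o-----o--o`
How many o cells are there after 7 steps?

--o---ooo----o
----o-oo--oo-o
-oo---o---o--o
-o--o---o----o
------o---oo-o
-oooo---o-o--o
-ooo--o------o
count of o: 5

5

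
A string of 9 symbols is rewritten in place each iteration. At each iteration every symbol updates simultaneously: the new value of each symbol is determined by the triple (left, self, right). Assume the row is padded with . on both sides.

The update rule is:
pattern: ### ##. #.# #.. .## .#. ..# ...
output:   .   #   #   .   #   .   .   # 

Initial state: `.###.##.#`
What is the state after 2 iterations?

.#.#####.
..##...#.

..##...#.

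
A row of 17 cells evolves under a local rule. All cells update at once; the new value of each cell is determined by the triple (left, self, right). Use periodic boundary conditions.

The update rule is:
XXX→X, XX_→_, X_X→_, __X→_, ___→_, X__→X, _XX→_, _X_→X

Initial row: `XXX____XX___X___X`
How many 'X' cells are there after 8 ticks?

5

tick 1: XX_X_____X__XX___
tick 2: ___XX____XX___X__
tick 3: _____X_____X__XX_
tick 4: _____XX____XX___X
tick 5: X______X_____X__X
tick 6: _X_____XX____XX__
tick 7: _XX______X_____X_
tick 8: ___X_____XX____XX
count of X: 5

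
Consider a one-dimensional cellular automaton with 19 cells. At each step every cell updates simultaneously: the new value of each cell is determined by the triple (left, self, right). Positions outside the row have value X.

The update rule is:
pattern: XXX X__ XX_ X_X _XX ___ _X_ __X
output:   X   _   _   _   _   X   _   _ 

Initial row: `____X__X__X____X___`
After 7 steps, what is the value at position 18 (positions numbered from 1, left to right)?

_XX_________XX___X_
____XXXXXXX____X___
_XX__XXXXX__XX___X_
______XXX______X___
_XXXX__X__XXXX___X_
__XX_______XX__X___
_____XXXXX_______X_
position 18 holds X

X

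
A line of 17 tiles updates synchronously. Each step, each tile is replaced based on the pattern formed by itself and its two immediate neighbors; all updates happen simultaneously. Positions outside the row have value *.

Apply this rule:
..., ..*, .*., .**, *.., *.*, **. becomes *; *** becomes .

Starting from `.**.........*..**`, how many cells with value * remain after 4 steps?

****************.
...............**
****************.  (repeats step 1; period 2)
step 4: ...............**
count of *: 2

2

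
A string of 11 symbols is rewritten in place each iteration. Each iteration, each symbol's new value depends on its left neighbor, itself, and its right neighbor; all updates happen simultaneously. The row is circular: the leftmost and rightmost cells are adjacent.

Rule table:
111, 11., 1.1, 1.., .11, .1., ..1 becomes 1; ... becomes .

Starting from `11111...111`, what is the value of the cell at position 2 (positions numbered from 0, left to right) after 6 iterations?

111111.1111
11111111111
11111111111  (fixed point — unchanged through iteration 6)
position 2 holds 1

1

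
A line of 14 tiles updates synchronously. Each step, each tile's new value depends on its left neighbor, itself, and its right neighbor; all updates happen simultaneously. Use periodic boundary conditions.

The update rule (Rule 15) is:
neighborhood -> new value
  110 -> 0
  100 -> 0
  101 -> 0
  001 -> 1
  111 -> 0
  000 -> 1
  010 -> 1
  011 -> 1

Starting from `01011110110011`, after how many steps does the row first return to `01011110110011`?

14

01010000100110
11010111101100
10010100001001
00110101111011
01100101000010
11001101011110
10011001010000
10110011010111
00100110010100
11101100110101
00001001100101
01111011001101
01000010011001
01011110110011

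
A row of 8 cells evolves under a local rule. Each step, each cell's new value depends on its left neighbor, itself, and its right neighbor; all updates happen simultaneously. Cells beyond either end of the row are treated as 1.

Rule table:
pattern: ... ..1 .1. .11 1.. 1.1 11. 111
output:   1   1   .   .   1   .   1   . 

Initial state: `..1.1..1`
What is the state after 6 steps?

111.1111

11...11.
.1111.1.
....1...
1111.111
...1....
111.1111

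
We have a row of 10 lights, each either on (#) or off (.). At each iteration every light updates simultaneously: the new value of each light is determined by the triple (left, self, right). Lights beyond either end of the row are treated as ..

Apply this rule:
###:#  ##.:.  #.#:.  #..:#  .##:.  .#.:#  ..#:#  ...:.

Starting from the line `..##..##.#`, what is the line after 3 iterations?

.##.###...

.#..##...#
####..#.##
.##.###...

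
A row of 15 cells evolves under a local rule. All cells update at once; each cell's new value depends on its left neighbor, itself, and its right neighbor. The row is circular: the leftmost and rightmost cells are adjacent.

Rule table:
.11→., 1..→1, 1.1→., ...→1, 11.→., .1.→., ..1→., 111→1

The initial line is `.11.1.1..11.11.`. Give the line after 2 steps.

111111..11111..

.......1......1
111111..11111..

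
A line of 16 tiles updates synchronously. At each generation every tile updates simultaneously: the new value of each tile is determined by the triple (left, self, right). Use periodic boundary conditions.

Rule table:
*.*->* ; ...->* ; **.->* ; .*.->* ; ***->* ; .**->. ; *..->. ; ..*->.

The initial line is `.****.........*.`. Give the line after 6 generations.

..***.*******.*.
*..***.********.
*...***.********
*.*..***.*******
***...***.******
***.*..***.*****

***.*..***.*****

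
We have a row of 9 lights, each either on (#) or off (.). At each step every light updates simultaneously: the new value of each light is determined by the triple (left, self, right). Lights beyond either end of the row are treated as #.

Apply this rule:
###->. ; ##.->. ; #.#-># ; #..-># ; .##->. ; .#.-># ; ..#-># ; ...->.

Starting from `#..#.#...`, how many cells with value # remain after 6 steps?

step 1: .######.#
step 2: #......#.
step 3: .#....###
step 4: ###..#...
step 5: ...####.#
step 6: #.#....#.
count of #: 3

3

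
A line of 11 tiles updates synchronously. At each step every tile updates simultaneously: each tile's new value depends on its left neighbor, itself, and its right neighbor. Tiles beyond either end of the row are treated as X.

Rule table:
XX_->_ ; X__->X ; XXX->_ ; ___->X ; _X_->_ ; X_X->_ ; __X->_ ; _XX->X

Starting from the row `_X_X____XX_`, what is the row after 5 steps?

step 1: ____XXX_X__
step 2: XXX_X____X_
step 3: _____XXX___
step 4: XXXX_X__XX_
step 5: ______X_X__

______X_X__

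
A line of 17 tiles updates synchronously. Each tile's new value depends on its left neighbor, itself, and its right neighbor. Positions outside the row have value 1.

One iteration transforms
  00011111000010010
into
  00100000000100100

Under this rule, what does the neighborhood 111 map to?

0

At position 4 the neighborhood is 111; the next row has 0 there.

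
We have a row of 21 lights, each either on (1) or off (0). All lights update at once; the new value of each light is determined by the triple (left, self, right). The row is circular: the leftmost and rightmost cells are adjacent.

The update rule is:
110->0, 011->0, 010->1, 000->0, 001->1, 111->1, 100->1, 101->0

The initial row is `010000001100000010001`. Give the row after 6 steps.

011000010010000111011
000100111111001010000
001111011110111011000
010110001100010000100
110001010010111001110
001011011110010110100

001011011110010110100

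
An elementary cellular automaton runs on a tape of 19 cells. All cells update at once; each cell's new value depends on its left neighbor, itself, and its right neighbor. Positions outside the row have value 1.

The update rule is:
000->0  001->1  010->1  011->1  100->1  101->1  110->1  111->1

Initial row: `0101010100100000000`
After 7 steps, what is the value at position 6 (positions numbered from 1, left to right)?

1

1111111111110000001
1111111111111000011
1111111111111100111
1111111111111111111
1111111111111111111  (fixed point — unchanged through step 7)
position 6 holds 1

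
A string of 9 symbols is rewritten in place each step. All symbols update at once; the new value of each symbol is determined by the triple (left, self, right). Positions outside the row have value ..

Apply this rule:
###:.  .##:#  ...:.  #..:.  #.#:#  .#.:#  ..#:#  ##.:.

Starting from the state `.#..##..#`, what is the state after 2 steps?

step 1: ##.##..##
step 2: #.##..##.

#.##..##.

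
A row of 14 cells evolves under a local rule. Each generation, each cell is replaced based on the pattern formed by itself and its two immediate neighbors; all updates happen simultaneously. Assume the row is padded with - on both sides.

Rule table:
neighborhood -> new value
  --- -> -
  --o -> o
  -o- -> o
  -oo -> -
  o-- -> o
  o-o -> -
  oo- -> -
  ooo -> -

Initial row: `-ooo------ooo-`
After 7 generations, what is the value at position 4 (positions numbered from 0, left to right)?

o---o----o---o
oo-ooo--ooo-oo
------oo------
-----o--o-----
----oooooo----
---o------o---
--ooo----ooo--
position 4 holds o

o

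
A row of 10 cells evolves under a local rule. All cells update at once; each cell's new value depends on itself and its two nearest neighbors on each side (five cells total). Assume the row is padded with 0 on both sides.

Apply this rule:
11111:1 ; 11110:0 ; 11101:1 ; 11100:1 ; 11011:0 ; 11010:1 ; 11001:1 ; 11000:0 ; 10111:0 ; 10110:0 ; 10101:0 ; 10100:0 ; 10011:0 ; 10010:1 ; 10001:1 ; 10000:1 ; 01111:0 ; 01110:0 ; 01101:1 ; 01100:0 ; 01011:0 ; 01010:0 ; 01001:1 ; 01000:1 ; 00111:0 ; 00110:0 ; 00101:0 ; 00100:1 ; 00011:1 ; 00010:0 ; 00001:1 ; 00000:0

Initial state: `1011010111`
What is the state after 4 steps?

1111010000

0001100001
0110001101
1000110110
1111010000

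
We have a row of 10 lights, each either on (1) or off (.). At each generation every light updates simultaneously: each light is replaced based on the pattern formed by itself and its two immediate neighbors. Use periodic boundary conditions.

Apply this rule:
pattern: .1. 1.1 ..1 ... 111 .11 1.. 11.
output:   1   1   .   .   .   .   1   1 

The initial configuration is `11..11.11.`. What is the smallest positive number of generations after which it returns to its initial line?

generation 1: .11..11.11
generation 2: 1.11..11.1
generation 3: 11.11..11.
generation 4: .11.11..11
generation 5: 1.11.11..1
generation 6: 11.11.11..
generation 7: .11.11.11.
generation 8: ..11.11.11
generation 9: 1..11.11.1
generation 10: 11..11.11.

10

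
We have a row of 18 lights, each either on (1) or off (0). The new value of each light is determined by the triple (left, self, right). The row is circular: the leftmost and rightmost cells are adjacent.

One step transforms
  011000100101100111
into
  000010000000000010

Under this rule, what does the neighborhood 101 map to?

At position 0 the neighborhood is 101; the next row has 0 there.

0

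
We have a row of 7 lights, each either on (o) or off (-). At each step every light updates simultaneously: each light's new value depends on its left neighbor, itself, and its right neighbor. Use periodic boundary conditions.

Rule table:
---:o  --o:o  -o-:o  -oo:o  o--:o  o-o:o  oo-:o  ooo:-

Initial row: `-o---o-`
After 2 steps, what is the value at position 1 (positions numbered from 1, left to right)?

-

ooooooo
-------
position 1 holds -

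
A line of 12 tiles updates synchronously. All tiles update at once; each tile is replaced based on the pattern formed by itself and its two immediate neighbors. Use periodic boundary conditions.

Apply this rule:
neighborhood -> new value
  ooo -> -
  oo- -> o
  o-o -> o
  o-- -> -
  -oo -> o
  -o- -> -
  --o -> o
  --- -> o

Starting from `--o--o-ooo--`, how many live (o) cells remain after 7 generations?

oo--o-oo-o-o
-o-o-oooo-oo
o-o-oo--oooo
oo-ooo-oo---
oooo-oooo-oo
---ooo--ooo-
oooo-o-oo-o-
count of o: 8

8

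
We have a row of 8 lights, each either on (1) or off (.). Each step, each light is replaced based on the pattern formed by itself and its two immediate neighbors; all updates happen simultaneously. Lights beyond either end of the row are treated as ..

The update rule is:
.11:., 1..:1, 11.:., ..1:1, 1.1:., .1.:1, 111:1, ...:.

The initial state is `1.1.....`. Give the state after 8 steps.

1.11....
1...1...
11.111..
....1.1.
...11.11
..1.....
.111....
1.1.1...

1.1.1...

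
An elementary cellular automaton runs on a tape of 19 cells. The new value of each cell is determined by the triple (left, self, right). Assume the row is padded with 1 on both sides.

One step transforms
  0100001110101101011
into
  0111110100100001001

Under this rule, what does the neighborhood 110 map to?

0

At position 8 the neighborhood is 110; the next row has 0 there.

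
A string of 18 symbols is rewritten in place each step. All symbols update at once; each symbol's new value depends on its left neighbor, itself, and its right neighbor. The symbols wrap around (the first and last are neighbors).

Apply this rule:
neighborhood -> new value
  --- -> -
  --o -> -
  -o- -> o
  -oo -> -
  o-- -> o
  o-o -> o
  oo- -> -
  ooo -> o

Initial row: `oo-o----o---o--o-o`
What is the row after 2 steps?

oo-o-o----o---o--o

o-ooo---oo--oo-oo-
oo-o-o----o---o--o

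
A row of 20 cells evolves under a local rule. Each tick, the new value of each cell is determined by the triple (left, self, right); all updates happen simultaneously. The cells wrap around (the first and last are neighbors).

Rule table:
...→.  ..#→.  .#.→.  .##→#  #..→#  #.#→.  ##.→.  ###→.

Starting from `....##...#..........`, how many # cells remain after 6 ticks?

2

....#.#...#.........
.......#...#........
........#...#.......
.........#...#......
..........#...#.....
...........#...#....
count of #: 2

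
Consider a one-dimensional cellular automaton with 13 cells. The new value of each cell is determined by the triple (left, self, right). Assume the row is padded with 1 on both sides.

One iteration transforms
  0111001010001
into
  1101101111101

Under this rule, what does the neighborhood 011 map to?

At position 1 the neighborhood is 011; the next row has 1 there.

1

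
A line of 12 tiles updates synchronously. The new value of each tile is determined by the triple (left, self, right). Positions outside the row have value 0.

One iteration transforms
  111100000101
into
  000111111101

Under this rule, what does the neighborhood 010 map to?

1

At position 9 the neighborhood is 010; the next row has 1 there.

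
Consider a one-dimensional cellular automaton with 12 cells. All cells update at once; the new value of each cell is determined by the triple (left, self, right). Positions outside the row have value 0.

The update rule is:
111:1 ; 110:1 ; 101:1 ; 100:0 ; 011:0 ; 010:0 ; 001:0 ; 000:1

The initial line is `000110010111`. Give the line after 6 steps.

110010001011
010000100101
000110000010
110010111000
010001011011
000100101101

000100101101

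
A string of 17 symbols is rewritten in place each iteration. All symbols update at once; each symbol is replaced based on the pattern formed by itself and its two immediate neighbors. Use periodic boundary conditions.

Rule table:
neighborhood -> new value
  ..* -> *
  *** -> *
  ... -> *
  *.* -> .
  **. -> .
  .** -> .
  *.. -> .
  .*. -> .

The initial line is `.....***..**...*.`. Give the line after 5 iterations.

...*....*..*...**

*****.*..*...**..
.***....*..**...*
..*..***..*...**.
**..*.*..*..**...
...*....*..*...**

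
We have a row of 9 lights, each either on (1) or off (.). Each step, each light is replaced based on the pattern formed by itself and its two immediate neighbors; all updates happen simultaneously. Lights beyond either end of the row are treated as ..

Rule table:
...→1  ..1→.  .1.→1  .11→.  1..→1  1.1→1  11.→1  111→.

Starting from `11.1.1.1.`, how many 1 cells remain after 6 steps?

4

.11111111
........1
1111111.1
......111
11111...1
....111.1
count of 1: 4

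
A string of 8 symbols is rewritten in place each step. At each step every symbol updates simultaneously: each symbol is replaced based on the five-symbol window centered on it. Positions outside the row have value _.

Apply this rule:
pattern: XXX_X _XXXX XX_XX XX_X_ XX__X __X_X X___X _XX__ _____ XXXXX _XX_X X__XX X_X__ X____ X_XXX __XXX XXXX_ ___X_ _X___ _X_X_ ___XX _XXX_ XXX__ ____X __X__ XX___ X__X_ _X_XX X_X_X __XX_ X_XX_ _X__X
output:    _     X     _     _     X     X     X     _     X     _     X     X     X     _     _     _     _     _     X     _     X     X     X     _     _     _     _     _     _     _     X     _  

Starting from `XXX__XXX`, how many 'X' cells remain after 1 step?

6

_XXXX_XX
count of X: 6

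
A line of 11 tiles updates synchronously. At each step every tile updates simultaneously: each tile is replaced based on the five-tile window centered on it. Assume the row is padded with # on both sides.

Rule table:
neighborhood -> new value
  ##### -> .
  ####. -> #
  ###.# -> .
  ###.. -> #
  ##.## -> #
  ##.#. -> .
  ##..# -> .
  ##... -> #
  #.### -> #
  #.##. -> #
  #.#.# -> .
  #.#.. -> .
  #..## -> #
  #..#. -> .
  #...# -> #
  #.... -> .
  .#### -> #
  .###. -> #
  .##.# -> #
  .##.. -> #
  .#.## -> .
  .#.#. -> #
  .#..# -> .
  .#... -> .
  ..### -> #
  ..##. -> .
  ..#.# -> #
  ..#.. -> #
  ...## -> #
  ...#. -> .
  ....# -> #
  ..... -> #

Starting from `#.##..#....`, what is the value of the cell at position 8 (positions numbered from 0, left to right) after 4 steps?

step 1: .###..#..##
step 2: ####..#.###
step 3: ..##..#.##.
step 4: .#.#..#.###
position 8 holds #

#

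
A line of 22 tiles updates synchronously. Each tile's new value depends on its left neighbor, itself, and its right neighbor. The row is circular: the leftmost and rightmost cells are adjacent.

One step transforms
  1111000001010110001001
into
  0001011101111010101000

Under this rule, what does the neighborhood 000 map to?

1

At position 5 the neighborhood is 000; the next row has 1 there.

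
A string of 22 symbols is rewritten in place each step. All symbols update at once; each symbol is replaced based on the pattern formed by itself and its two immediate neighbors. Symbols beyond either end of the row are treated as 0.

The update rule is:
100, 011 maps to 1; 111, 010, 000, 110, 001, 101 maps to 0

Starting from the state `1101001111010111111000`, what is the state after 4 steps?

0001000001000000100000

step 1: 1000101000000100000100
step 2: 0100000100000010000010
step 3: 0010000010000001000001
step 4: 0001000001000000100000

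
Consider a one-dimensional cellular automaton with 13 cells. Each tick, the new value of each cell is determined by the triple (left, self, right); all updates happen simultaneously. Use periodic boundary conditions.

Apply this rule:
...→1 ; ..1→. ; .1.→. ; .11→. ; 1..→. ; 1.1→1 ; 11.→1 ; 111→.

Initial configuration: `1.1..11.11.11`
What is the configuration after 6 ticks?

.1.1111111...

11....11.11..
.1.11..11.1..
..1.1...11..1
...1..1..1...
11.........11
.1.1111111...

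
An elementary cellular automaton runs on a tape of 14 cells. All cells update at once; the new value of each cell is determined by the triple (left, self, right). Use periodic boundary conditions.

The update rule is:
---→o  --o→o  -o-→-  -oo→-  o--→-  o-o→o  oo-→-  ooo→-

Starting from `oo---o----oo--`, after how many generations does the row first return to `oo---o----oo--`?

28

---oo--ooo---o
-oo---o----oo-
o---oo--ooo---
--oo---o----oo
-o---oo--ooo--
o--oo---o----o
--o---oo--ooo-
oo--oo---o----
---o---oo--ooo
-oo--oo---o---
o---o---oo--oo
--oo--oo---o--
oo---o---oo--o
---oo--oo---o-
ooo---o---oo--
----oo--oo---o
-ooo---o---oo-
o----oo--oo---
--ooo---o---oo
-o----oo--oo--
o--ooo---o---o
--o----oo--oo-
oo--ooo---o---
---o----oo--oo
-oo--ooo---o--
o---o----oo--o
--oo--ooo---o-
oo---o----oo--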